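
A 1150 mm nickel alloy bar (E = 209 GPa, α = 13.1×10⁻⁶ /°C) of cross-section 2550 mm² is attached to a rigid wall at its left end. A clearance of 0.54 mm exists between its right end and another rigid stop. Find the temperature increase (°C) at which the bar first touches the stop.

ΔT ≈ 35.8 °C

The gap closes when αΔT L = 0.54 mm, since the bar is still unstressed at that instant.
So ΔT = g/(αL) = 0.54/(13.1×10⁻⁶ × 1150) = 35.84 °C.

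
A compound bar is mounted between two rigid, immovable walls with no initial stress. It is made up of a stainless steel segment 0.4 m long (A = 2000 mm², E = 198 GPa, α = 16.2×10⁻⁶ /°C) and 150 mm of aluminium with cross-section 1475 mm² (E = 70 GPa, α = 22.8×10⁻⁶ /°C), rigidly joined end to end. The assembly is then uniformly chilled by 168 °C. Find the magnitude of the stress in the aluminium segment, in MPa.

σ ≈ 458 MPa (tensile)

With the walls removed the bar would change length by δ_free = Σ αᵢΔT Lᵢ = 16.2×10⁻⁶×168×400 + 22.8×10⁻⁶×168×150 = 1.663 mm.
The rigid supports impose zero overall length change; the single axial force P common to all segments must satisfy P Σ Lᵢ/(AᵢEᵢ) = δ_free.
The series flexibility is Σ Lᵢ/(AᵢEᵢ) = 400/(2000×198×10³) + 150/(1475×70×10³) = 2.463×10⁻⁶ mm/N.
P = 1.663 / 2.463×10⁻⁶ = 675300 N = 675.3 kN, tensile.
σ_{aluminium} = P / A = 675300 / 1475 = 457.8 MPa.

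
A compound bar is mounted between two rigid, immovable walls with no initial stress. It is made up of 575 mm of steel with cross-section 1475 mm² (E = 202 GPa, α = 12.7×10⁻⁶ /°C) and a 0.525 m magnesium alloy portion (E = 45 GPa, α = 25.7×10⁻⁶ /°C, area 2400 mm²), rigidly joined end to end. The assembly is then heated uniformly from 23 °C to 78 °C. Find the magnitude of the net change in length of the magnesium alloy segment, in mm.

|ΔL| ≈ 0.0766 mm

Free thermal expansion of the whole bar: Σ αᵢΔT Lᵢ = 12.7×10⁻⁶×55×575 + 25.7×10⁻⁶×55×525 = 1.144 mm.
The rigid supports impose zero overall length change; the single axial force P common to all segments must satisfy P Σ Lᵢ/(AᵢEᵢ) = δ_free.
The series flexibility is Σ Lᵢ/(AᵢEᵢ) = 575/(1475×202×10³) + 525/(2400×45×10³) = 6.791×10⁻⁶ mm/N.
P = 1.144 / 6.791×10⁻⁶ = 168400 N = 168.4 kN, compressive.
For the magnesium alloy segment, free thermal change = 25.7×10⁻⁶×55×525 = 0.7421 mm and elastic change from P = 168400×525/(2400×45×10³) = 0.8187 mm; these oppose, so the net change is 0.0766 mm (segment shortens).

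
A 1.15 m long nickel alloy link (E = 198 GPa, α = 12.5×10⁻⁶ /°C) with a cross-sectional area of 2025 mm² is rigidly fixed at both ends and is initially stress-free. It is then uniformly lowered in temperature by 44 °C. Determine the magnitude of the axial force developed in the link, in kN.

With zero net strain, σ = E·αΔT = 198 GPa × 12.5×10⁻⁶ × 44 = 108.9 MPa.
Axial force P = σA = 108.9 × 2025 = 220500 N = 220.5 kN, tensile.

P ≈ 221 kN (tensile)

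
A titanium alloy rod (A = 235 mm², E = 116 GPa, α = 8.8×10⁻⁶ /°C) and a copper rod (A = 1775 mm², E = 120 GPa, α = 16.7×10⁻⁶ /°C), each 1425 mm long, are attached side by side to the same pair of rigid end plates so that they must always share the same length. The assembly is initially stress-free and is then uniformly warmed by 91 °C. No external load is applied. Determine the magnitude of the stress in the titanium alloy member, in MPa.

The copper has the larger α, so on heating it would change length more than the titanium alloy if both were free. The rigid plates force a common final length, so the copper is put into compression and the titanium alloy into tension, with equal and opposite forces P (no external load).
Equating the net (thermal + elastic) strains gives |α₁ − α₂|·ΔT = P·[1/(A₁E₁) + 1/(A₂E₂)].
|α₁ − α₂|·ΔT = 7.9×10⁻⁶ × 91 = 0.0007189.
1/(A₁E₁) + 1/(A₂E₂) = 1/(235×116×10³) + 1/(1775×120×10³) = 4.138×10⁻⁸ N⁻¹.
So P = 0.0007189 / 4.138×10⁻⁸ = 17.37 kN.
σ_{titanium alloy} = P/A₁ = 17370/235 = 73.93 MPa, tensile.

σ ≈ 73.9 MPa (tensile)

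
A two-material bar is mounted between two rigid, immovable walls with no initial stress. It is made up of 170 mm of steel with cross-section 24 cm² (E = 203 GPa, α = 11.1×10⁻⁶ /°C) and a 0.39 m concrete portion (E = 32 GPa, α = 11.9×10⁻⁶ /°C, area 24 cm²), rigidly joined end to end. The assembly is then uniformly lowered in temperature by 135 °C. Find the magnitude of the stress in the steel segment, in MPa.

σ ≈ 67.7 MPa (tensile)

If the supports were absent, the total length change would be Σ αᵢΔT Lᵢ = 11.1×10⁻⁶×135×170 + 11.9×10⁻⁶×135×390 = 0.8813 mm.
Since the ends are fixed, an axial force P builds up, equal in every segment, with P · Σ Lᵢ/(AᵢEᵢ) = δ_free.
Σ Lᵢ/(AᵢEᵢ) = 170/(2400×203×10³) + 390/(2400×32×10³) = 5.427×10⁻⁶ mm/N.
P = 0.8813 / 5.427×10⁻⁶ = 162400 N = 162.4 kN, tensile.
σ_{steel} = P / A = 162400 / 2400 = 67.66 MPa.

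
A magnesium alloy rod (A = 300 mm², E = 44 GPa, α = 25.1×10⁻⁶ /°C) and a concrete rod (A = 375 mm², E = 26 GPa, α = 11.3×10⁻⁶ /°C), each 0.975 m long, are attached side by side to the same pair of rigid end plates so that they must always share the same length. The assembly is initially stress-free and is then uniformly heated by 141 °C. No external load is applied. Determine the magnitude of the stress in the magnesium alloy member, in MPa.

σ ≈ 36.4 MPa (compressive)

Both members must finish at the same length. With the larger α, the magnesium alloy tends to over-expand; the plates restrain it, putting the magnesium alloy in compression and the concrete in tension. With no external load the two internal forces are equal and opposite, magnitude P.
Compatibility of the two members (thermal + elastic change equal): (α₁ − α₂)ΔT = P·[1/(A₁E₁) + 1/(A₂E₂)].
|α₁ − α₂|·ΔT = 13.8×10⁻⁶ × 141 = 0.001946.
1/(A₁E₁) + 1/(A₂E₂) = 1/(300×44×10³) + 1/(375×26×10³) = 1.783×10⁻⁷ N⁻¹.
P = 0.001946 / 1.783×10⁻⁷ = 10910 N = 10.91 kN.
σ_{magnesium alloy} = P/A₁ = 10910/300 = 36.37 MPa, compressive.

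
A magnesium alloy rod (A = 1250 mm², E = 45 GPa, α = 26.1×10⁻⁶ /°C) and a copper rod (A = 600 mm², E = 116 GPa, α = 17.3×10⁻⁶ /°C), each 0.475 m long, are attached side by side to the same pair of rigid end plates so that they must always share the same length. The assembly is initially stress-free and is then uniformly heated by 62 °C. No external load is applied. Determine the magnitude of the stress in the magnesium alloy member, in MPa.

The magnesium alloy has the larger α, so on heating it would change length more than the copper if both were free. The rigid plates force a common final length, so the magnesium alloy is put into compression and the copper into tension, with equal and opposite forces P (no external load).
Equating the net (thermal + elastic) strains gives |α₁ − α₂|·ΔT = P·[1/(A₁E₁) + 1/(A₂E₂)].
|α₁ − α₂|·ΔT = 8.8×10⁻⁶ × 62 = 0.0005456.
1/(A₁E₁) + 1/(A₂E₂) = 1/(1250×45×10³) + 1/(600×116×10³) = 3.215×10⁻⁸ N⁻¹.
So P = 0.0005456 / 3.215×10⁻⁸ = 16.97 kN.
σ_{magnesium alloy} = P/A₁ = 16970/1250 = 13.58 MPa, compressive.

σ ≈ 13.6 MPa (compressive)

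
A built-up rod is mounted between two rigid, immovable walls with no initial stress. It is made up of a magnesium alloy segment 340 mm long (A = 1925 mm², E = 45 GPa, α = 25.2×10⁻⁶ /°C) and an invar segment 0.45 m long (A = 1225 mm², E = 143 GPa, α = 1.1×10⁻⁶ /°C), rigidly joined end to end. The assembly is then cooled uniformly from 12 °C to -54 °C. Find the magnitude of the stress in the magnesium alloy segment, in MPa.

Free thermal contraction of the whole bar: Σ αᵢΔT Lᵢ = 25.2×10⁻⁶×66×340 + 1.1×10⁻⁶×66×450 = 0.5982 mm.
The rigid supports impose zero overall length change; the single axial force P common to all segments must satisfy P Σ Lᵢ/(AᵢEᵢ) = δ_free.
Σ Lᵢ/(AᵢEᵢ) = 340/(1925×45×10³) + 450/(1225×143×10³) = 6.494×10⁻⁶ mm/N.
So P = 0.5982 / 6.494×10⁻⁶ = 92.11 kN, tensile.
σ_{magnesium alloy} = P / A = 92110 / 1925 = 47.85 MPa.

σ ≈ 47.9 MPa (tensile)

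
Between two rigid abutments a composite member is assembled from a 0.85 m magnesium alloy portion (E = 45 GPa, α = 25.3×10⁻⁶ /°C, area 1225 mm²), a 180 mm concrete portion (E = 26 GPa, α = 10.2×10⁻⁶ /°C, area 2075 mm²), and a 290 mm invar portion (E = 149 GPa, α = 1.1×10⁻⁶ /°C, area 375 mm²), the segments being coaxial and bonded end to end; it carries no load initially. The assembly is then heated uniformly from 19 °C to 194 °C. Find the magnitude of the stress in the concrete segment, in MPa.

Free thermal expansion of the whole bar: Σ αᵢΔT Lᵢ = 25.3×10⁻⁶×175×850 + 10.2×10⁻⁶×175×180 + 1.1×10⁻⁶×175×290 = 4.141 mm.
The rigid supports impose zero overall length change; the single axial force P common to all segments must satisfy P Σ Lᵢ/(AᵢEᵢ) = δ_free.
The series flexibility is Σ Lᵢ/(AᵢEᵢ) = 850/(1225×45×10³) + 180/(2075×26×10³) + 290/(375×149×10³) = 2.395×10⁻⁵ mm/N.
So P = 4.141 / 2.395×10⁻⁵ = 172.9 kN, compressive.
σ_{concrete} = P / A = 172900 / 2075 = 83.33 MPa.

σ ≈ 83.3 MPa (compressive)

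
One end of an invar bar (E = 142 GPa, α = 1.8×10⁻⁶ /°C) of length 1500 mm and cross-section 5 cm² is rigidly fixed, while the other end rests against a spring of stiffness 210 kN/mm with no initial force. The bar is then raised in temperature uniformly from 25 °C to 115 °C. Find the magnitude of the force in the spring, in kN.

P ≈ 9.39 kN

If the spring were absent the bar would lengthen by αΔT L = 1.8×10⁻⁶ × 90 × 1500 = 0.243 mm.
Let P be the compressive force at the spring. The bar shortens elastically by PL/(AE) and the spring compresses by P/k; together these equal δ_free.
So P = δ_free / [L/(AE) + 1/k] = 0.243 / [ 1500/(500×142×10³) + 1/(210×10³) ].
P = 0.243 / 2.589×10⁻⁵ = 9386 N.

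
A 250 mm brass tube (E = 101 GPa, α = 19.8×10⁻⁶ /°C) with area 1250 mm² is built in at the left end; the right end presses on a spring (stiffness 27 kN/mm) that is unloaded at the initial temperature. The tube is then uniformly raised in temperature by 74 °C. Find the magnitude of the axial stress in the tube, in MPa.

σ ≈ 7.51 MPa (compressive)

If the spring were absent the tube would lengthen by αΔT L = 19.8×10⁻⁶ × 74 × 250 = 0.3663 mm.
With a force P in the spring, the elastic change of the tube is PL/(AE) and that of the spring is P/k; compatibility requires their sum to equal δ_free.
P [ L/(AE) + 1/k ] = δ_free → P [ 250/(1250×101×10³) + 1/(27×10³) ] = 0.3663.
P = 0.3663 / 3.902×10⁻⁵ = 9388 N.
σ = P/A = 9388/1250 = 7.511 MPa.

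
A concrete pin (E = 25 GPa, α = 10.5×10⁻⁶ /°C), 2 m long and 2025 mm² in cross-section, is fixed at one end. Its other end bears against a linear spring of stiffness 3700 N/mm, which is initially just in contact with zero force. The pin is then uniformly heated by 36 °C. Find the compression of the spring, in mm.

If the spring were absent the pin would lengthen by αΔT L = 10.5×10⁻⁶ × 36 × 2000 = 0.756 mm.
With a force P in the spring, the elastic change of the pin is PL/(AE) and that of the spring is P/k; compatibility requires their sum to equal δ_free.
So P = δ_free / [L/(AE) + 1/k] = 0.756 / [ 2000/(2025×25×10³) + 1/(3700) ].
P = 0.756 / 0.0003098 = 2440 N.
Spring compression = P/k = 2440/(3700) = 0.6596 mm.

δ ≈ 0.66 mm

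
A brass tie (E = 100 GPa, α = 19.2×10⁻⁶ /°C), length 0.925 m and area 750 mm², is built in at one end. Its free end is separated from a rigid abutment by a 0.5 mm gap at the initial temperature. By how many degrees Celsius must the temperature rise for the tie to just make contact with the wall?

ΔT ≈ 28.2 °C

Contact occurs when the free expansion equals the gap: αΔT L = 0.5 mm.
So ΔT = g/(αL) = 0.5/(19.2×10⁻⁶ × 925) = 28.15 °C.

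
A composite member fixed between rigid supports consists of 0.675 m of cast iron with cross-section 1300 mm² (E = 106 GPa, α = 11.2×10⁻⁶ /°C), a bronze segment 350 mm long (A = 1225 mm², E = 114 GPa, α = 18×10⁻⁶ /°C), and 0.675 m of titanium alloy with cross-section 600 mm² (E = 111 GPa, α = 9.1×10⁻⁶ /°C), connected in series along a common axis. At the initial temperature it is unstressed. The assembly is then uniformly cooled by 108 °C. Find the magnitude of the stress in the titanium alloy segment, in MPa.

σ ≈ 205 MPa (tensile)

Free thermal contraction of the whole bar: Σ αᵢΔT Lᵢ = 11.2×10⁻⁶×108×675 + 18×10⁻⁶×108×350 + 9.1×10⁻⁶×108×675 = 2.16 mm.
The walls prevent any net length change, so an axial force P (same in every segment) develops. Compatibility: P · Σ Lᵢ/(AᵢEᵢ) = δ_free.
The series flexibility is Σ Lᵢ/(AᵢEᵢ) = 675/(1300×106×10³) + 350/(1225×114×10³) + 675/(600×111×10³) = 1.754×10⁻⁵ mm/N.
P = 2.16 / 1.754×10⁻⁵ = 123200 N = 123.2 kN, tensile.
σ_{titanium alloy} = P / A = 123200 / 600 = 205.3 MPa.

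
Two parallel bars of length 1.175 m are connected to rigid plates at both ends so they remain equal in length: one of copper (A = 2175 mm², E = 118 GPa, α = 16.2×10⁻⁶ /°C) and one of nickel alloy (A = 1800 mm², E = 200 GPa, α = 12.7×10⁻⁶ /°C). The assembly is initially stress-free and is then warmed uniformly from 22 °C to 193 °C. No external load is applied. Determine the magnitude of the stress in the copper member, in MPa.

σ ≈ 41.2 MPa (compressive)

Equilibrium of a rigid end plate with no external load gives equal and opposite internal forces ±P in the two members. Since α_{copper} > α_{nickel alloy}, heating drives the copper into compression and the nickel alloy into tension.
Setting the final lengths equal and cancelling L: (α₁ − α₂)ΔT = P/(A₁E₁) + P/(A₂E₂).
|α₁ − α₂|·ΔT = 3.5×10⁻⁶ × 171 = 0.0005985.
1/(A₁E₁) + 1/(A₂E₂) = 1/(2175×118×10³) + 1/(1800×200×10³) = 6.674×10⁻⁹ N⁻¹.
P = 0.0005985 / 6.674×10⁻⁹ = 89670 N = 89.67 kN.
σ_{copper} = P/A₁ = 89670/2175 = 41.23 MPa, compressive.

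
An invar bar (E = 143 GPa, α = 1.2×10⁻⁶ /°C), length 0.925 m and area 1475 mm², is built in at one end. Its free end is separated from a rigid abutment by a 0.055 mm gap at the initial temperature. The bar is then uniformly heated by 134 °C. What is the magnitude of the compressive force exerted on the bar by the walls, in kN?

If the wall were absent the bar would grow by αΔT L = 1.2×10⁻⁶ × 134 × 925 = 0.1487 mm.
After closing the 0.055 mm clearance, 0.1487 − 0.055 = 0.09374 mm of expansion remains to be suppressed by the wall.
So σ = E(δ_free − g)/L = 143×10³ × 0.09374/925 = 14.49 MPa.
P = σA = 14.49 × 1475 = 21.38 kN.

P ≈ 21.4 kN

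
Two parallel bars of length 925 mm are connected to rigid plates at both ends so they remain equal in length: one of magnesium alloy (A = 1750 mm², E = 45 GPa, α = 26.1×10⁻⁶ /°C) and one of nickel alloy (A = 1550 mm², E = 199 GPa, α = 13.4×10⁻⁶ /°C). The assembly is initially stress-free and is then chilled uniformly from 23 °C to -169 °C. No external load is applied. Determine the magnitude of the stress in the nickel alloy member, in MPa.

Both members must finish at the same length. With the larger α, the magnesium alloy tends to over-contract; the plates restrain it, putting the magnesium alloy in tension and the nickel alloy in compression. With no external load the two internal forces are equal and opposite, magnitude P.
Equating the net (thermal + elastic) strains gives |α₁ − α₂|·ΔT = P·[1/(A₁E₁) + 1/(A₂E₂)].
|α₁ − α₂|·ΔT = 12.7×10⁻⁶ × 192 = 0.002438.
1/(A₁E₁) + 1/(A₂E₂) = 1/(1750×45×10³) + 1/(1550×199×10³) = 1.594×10⁻⁸ N⁻¹.
So P = 0.002438 / 1.594×10⁻⁸ = 153 kN.
σ_{nickel alloy} = P/A₂ = 153000/1550 = 98.69 MPa, compressive.

σ ≈ 98.7 MPa (compressive)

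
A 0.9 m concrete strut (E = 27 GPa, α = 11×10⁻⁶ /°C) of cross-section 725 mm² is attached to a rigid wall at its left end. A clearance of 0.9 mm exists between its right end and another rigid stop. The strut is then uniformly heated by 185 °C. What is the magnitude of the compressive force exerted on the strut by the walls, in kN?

P ≈ 20.3 kN

Free thermal elongation = αΔT L = 11×10⁻⁶ × 185 × 900 = 1.831 mm.
The gap closes (δ_free > 0.9 mm) and the wall then resists a further 1.831 − 0.9 = 0.9315 mm of expansion.
That suppressed elongation corresponds to σ = E·Δ/L = 27×10³ × 0.9315/900 = 27.94 MPa.
Force on the wall = σA = 27.94 × 725 mm² = 20.26 kN.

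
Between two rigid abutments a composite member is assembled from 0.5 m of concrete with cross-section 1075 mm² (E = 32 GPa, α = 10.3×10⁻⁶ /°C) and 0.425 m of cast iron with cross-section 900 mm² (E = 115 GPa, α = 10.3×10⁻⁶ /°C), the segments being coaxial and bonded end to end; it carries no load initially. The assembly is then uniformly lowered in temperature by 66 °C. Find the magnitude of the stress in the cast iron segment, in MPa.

If the supports were absent, the total length change would be Σ αᵢΔT Lᵢ = 10.3×10⁻⁶×66×500 + 10.3×10⁻⁶×66×425 = 0.6288 mm.
The walls prevent any net length change, so an axial force P (same in every segment) develops. Compatibility: P · Σ Lᵢ/(AᵢEᵢ) = δ_free.
The series flexibility is Σ Lᵢ/(AᵢEᵢ) = 500/(1075×32×10³) + 425/(900×115×10³) = 1.864×10⁻⁵ mm/N.
P = 0.6288 / 1.864×10⁻⁵ = 33730 N = 33.73 kN, tensile.
σ_{cast iron} = P / A = 33730 / 900 = 37.48 MPa.

σ ≈ 37.5 MPa (tensile)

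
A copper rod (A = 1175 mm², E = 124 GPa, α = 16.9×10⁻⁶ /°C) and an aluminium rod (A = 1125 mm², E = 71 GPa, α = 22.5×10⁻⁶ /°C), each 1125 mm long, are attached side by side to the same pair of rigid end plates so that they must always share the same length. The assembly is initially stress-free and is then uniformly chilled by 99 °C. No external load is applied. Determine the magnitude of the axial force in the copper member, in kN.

Both members must finish at the same length. With the larger α, the aluminium tends to over-contract; the plates restrain it, putting the aluminium in tension and the copper in compression. With no external load the two internal forces are equal and opposite, magnitude P.
Setting the final lengths equal and cancelling L: (α₁ − α₂)ΔT = P/(A₁E₁) + P/(A₂E₂).
|α₁ − α₂|·ΔT = 5.6×10⁻⁶ × 99 = 0.0005544.
1/(A₁E₁) + 1/(A₂E₂) = 1/(1175×124×10³) + 1/(1125×71×10³) = 1.938×10⁻⁸ N⁻¹.
So P = 0.0005544 / 1.938×10⁻⁸ = 28.6 kN.

P ≈ 28.6 kN (compressive in the copper)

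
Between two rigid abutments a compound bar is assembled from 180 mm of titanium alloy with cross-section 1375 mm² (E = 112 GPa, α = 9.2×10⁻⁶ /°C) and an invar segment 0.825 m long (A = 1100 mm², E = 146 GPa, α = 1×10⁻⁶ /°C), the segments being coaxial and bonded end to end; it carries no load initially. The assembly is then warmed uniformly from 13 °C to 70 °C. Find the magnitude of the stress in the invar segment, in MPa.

If the supports were absent, the total length change would be Σ αᵢΔT Lᵢ = 9.2×10⁻⁶×57×180 + 1×10⁻⁶×57×825 = 0.1414 mm.
The walls prevent any net length change, so an axial force P (same in every segment) develops. Compatibility: P · Σ Lᵢ/(AᵢEᵢ) = δ_free.
The series flexibility is Σ Lᵢ/(AᵢEᵢ) = 180/(1375×112×10³) + 825/(1100×146×10³) = 6.306×10⁻⁶ mm/N.
Hence P = δ_free / Σ(L/AE) = 0.1414/6.306×10⁻⁶ = 22.43 kN (compressive).
σ_{invar} = P / A = 22430 / 1100 = 20.39 MPa.

σ ≈ 20.4 MPa (compressive)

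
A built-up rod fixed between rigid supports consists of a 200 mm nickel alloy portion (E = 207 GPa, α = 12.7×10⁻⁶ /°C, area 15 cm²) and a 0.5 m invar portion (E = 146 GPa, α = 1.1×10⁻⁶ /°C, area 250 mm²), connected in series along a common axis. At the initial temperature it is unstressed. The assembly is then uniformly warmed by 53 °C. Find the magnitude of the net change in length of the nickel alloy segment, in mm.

|ΔL| ≈ 0.127 mm

With the walls removed the bar would change length by δ_free = Σ αᵢΔT Lᵢ = 12.7×10⁻⁶×53×200 + 1.1×10⁻⁶×53×500 = 0.1638 mm.
The walls prevent any net length change, so an axial force P (same in every segment) develops. Compatibility: P · Σ Lᵢ/(AᵢEᵢ) = δ_free.
Σ Lᵢ/(AᵢEᵢ) = 200/(1500×207×10³) + 500/(250×146×10³) = 1.434×10⁻⁵ mm/N.
Hence P = δ_free / Σ(L/AE) = 0.1638/1.434×10⁻⁵ = 11.42 kN (compressive).
For the nickel alloy segment, free thermal change = 12.7×10⁻⁶×53×200 = 0.1346 mm and elastic change from P = 11420×200/(1500×207×10³) = 0.007355 mm; these oppose, so the net change is 0.127 mm (segment lengthens).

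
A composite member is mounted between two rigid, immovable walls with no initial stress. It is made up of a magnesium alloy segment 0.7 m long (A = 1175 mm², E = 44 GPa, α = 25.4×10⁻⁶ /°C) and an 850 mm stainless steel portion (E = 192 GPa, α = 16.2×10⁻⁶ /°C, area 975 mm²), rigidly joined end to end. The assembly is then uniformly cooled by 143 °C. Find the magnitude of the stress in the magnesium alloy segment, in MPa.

σ ≈ 212 MPa (tensile)

With the walls removed the bar would change length by δ_free = Σ αᵢΔT Lᵢ = 25.4×10⁻⁶×143×700 + 16.2×10⁻⁶×143×850 = 4.512 mm.
The walls prevent any net length change, so an axial force P (same in every segment) develops. Compatibility: P · Σ Lᵢ/(AᵢEᵢ) = δ_free.
Σ Lᵢ/(AᵢEᵢ) = 700/(1175×44×10³) + 850/(975×192×10³) = 1.808×10⁻⁵ mm/N.
Hence P = δ_free / Σ(L/AE) = 4.512/1.808×10⁻⁵ = 249.5 kN (tensile).
σ_{magnesium alloy} = P / A = 249500 / 1175 = 212.4 MPa.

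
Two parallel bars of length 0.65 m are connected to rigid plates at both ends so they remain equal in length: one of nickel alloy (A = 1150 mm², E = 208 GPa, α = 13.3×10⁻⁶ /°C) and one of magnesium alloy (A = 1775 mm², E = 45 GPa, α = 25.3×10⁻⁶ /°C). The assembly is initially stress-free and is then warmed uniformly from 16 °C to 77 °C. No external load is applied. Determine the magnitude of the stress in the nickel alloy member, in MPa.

The magnesium alloy has the larger α, so on heating it would change length more than the nickel alloy if both were free. The rigid plates force a common final length, so the magnesium alloy is put into compression and the nickel alloy into tension, with equal and opposite forces P (no external load).
Equating the net (thermal + elastic) strains gives |α₁ − α₂|·ΔT = P·[1/(A₁E₁) + 1/(A₂E₂)].
|α₁ − α₂|·ΔT = 12×10⁻⁶ × 61 = 0.000732.
1/(A₁E₁) + 1/(A₂E₂) = 1/(1150×208×10³) + 1/(1775×45×10³) = 1.67×10⁻⁸ N⁻¹.
So P = 0.000732 / 1.67×10⁻⁸ = 43.83 kN.
σ_{nickel alloy} = P/A₁ = 43830/1150 = 38.11 MPa, tensile.

σ ≈ 38.1 MPa (tensile)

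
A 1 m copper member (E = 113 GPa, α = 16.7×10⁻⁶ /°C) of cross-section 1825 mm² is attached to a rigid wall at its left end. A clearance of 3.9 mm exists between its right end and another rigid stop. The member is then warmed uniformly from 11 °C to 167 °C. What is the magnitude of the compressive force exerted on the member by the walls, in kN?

P ≈ 0 kN

Free thermal elongation = αΔT L = 16.7×10⁻⁶ × 156 × 1000 = 2.605 mm.
This is smaller than the 3.9 mm clearance, so the member expands freely without reaching the stop — the stress is zero.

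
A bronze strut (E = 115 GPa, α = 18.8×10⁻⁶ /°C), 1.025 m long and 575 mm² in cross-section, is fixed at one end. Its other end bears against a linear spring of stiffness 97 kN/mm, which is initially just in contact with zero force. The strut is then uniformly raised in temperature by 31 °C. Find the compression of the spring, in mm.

δ ≈ 0.239 mm

The unrestrained thermal change is αΔT L = 18.8×10⁻⁶ × 31 × 1025 = 0.5974 mm.
Let P be the compressive force at the spring. The strut shortens elastically by PL/(AE) and the spring compresses by P/k; together these equal δ_free.
So P = δ_free / [L/(AE) + 1/k] = 0.5974 / [ 1025/(575×115×10³) + 1/(97×10³) ].
P = 0.5974 / 2.581×10⁻⁵ = 23140 N.
Spring compression = P/k = 23140/(97×10³) = 0.2386 mm.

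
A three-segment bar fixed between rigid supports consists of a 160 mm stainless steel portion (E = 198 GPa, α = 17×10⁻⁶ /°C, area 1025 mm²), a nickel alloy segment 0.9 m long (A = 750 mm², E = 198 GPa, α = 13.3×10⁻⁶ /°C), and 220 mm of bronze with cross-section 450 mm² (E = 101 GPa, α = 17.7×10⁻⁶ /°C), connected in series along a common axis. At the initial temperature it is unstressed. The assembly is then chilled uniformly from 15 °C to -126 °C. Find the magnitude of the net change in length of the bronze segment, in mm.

|ΔL| ≈ 0.536 mm

Free thermal contraction of the whole bar: Σ αᵢΔT Lᵢ = 17×10⁻⁶×141×160 + 13.3×10⁻⁶×141×900 + 17.7×10⁻⁶×141×220 = 2.62 mm.
Since the ends are fixed, an axial force P builds up, equal in every segment, with P · Σ Lᵢ/(AᵢEᵢ) = δ_free.
The series flexibility is Σ Lᵢ/(AᵢEᵢ) = 160/(1025×198×10³) + 900/(750×198×10³) + 220/(450×101×10³) = 1.169×10⁻⁵ mm/N.
So P = 2.62 / 1.169×10⁻⁵ = 224.2 kN, tensile.
For the bronze segment, free thermal change = 17.7×10⁻⁶×141×220 = 0.5491 mm and elastic change from P = 224200×220/(450×101×10³) = 1.085 mm; these oppose, so the net change is 0.536 mm (segment lengthens).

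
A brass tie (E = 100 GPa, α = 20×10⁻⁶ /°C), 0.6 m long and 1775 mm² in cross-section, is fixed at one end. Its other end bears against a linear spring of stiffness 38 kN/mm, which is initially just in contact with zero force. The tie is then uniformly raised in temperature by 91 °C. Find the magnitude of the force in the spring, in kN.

P ≈ 36.8 kN

If the spring were absent the tie would lengthen by αΔT L = 20×10⁻⁶ × 91 × 600 = 1.092 mm.
Let P be the compressive force at the spring. The tie shortens elastically by PL/(AE) and the spring compresses by P/k; together these equal δ_free.
P [ L/(AE) + 1/k ] = δ_free → P [ 600/(1775×100×10³) + 1/(38×10³) ] = 1.092.
P = 1.092 / 2.97×10⁻⁵ = 36770 N.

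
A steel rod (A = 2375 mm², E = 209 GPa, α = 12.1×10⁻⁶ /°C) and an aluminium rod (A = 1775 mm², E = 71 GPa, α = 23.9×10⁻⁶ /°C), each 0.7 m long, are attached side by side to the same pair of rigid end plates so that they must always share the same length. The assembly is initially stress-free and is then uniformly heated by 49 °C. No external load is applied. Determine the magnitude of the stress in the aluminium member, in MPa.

σ ≈ 32.7 MPa (compressive)

Equilibrium of a rigid end plate with no external load gives equal and opposite internal forces ±P in the two members. Since α_{aluminium} > α_{steel}, heating drives the aluminium into compression and the steel into tension.
Setting the final lengths equal and cancelling L: (α₁ − α₂)ΔT = P/(A₁E₁) + P/(A₂E₂).
|α₁ − α₂|·ΔT = 11.8×10⁻⁶ × 49 = 0.0005782.
1/(A₁E₁) + 1/(A₂E₂) = 1/(2375×209×10³) + 1/(1775×71×10³) = 9.95×10⁻⁹ N⁻¹.
P = 0.0005782 / 9.95×10⁻⁹ = 58110 N = 58.11 kN.
σ_{aluminium} = P/A₂ = 58110/1775 = 32.74 MPa, compressive.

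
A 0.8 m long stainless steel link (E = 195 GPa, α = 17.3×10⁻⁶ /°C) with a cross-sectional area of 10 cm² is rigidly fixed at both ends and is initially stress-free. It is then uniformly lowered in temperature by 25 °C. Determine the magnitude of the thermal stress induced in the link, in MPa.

Because both ends are immovable the net strain is zero, and the suppressed thermal strain is αΔT = 17.3×10⁻⁶ × 25 = 432.5×10⁻⁶.
The stress required to suppress this strain is σ = Eε = 195×10³ × 432.5×10⁻⁶ = 84.34 MPa, tensile since the link is trying to contract.

σ ≈ 84.3 MPa (tensile)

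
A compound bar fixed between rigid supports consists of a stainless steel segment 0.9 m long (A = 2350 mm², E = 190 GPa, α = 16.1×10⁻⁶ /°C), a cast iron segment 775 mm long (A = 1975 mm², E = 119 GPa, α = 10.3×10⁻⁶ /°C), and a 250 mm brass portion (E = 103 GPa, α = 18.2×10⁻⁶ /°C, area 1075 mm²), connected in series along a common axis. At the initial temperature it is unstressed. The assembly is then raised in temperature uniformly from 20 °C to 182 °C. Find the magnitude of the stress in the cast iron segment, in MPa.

σ ≈ 293 MPa (compressive)

With the walls removed the bar would change length by δ_free = Σ αᵢΔT Lᵢ = 16.1×10⁻⁶×162×900 + 10.3×10⁻⁶×162×775 + 18.2×10⁻⁶×162×250 = 4.378 mm.
Since the ends are fixed, an axial force P builds up, equal in every segment, with P · Σ Lᵢ/(AᵢEᵢ) = δ_free.
The series flexibility is Σ Lᵢ/(AᵢEᵢ) = 900/(2350×190×10³) + 775/(1975×119×10³) + 250/(1075×103×10³) = 7.571×10⁻⁶ mm/N.
Hence P = δ_free / Σ(L/AE) = 4.378/7.571×10⁻⁶ = 578.2 kN (compressive).
σ_{cast iron} = P / A = 578200 / 1975 = 292.8 MPa.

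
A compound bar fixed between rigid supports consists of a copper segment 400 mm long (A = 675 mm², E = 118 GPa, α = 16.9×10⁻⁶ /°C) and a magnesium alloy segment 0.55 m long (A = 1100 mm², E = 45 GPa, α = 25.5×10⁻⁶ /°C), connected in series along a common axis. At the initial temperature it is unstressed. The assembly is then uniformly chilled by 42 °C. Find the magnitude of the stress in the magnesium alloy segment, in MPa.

σ ≈ 49.2 MPa (tensile)

If the supports were absent, the total length change would be Σ αᵢΔT Lᵢ = 16.9×10⁻⁶×42×400 + 25.5×10⁻⁶×42×550 = 0.873 mm.
The walls prevent any net length change, so an axial force P (same in every segment) develops. Compatibility: P · Σ Lᵢ/(AᵢEᵢ) = δ_free.
Σ Lᵢ/(AᵢEᵢ) = 400/(675×118×10³) + 550/(1100×45×10³) = 1.613×10⁻⁵ mm/N.
P = 0.873 / 1.613×10⁻⁵ = 54110 N = 54.11 kN, tensile.
σ_{magnesium alloy} = P / A = 54110 / 1100 = 49.19 MPa.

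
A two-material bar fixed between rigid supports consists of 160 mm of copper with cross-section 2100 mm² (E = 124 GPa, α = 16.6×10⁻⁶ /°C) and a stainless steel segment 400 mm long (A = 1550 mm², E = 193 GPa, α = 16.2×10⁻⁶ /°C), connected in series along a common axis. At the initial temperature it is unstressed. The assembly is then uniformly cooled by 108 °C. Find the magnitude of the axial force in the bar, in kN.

P ≈ 506 kN (tensile)

If the supports were absent, the total length change would be Σ αᵢΔT Lᵢ = 16.6×10⁻⁶×108×160 + 16.2×10⁻⁶×108×400 = 0.9867 mm.
The walls prevent any net length change, so an axial force P (same in every segment) develops. Compatibility: P · Σ Lᵢ/(AᵢEᵢ) = δ_free.
The series flexibility is Σ Lᵢ/(AᵢEᵢ) = 160/(2100×124×10³) + 400/(1550×193×10³) = 1.952×10⁻⁶ mm/N.
P = 0.9867 / 1.952×10⁻⁶ = 505600 N = 505.6 kN, tensile.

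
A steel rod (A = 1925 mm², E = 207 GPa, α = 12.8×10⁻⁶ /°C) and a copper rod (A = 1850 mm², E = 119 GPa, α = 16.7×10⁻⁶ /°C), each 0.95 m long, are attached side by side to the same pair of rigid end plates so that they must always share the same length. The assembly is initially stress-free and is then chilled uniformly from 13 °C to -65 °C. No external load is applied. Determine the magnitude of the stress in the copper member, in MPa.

Both members must finish at the same length. With the larger α, the copper tends to over-contract; the plates restrain it, putting the copper in tension and the steel in compression. With no external load the two internal forces are equal and opposite, magnitude P.
Compatibility of the two members (thermal + elastic change equal): (α₁ − α₂)ΔT = P·[1/(A₁E₁) + 1/(A₂E₂)].
|α₁ − α₂|·ΔT = 3.9×10⁻⁶ × 78 = 0.0003042.
1/(A₁E₁) + 1/(A₂E₂) = 1/(1925×207×10³) + 1/(1850×119×10³) = 7.052×10⁻⁹ N⁻¹.
So P = 0.0003042 / 7.052×10⁻⁹ = 43.14 kN.
σ_{copper} = P/A₂ = 43140/1850 = 23.32 MPa, tensile.

σ ≈ 23.3 MPa (tensile)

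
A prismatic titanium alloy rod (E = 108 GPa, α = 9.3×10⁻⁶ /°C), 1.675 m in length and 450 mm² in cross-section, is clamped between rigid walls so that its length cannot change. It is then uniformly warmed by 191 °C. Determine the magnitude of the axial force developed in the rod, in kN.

Full restraint means ε = 0, so the stress is σ = EαΔT = 108×10³ × 9.3×10⁻⁶ × 191 = 191.8 MPa.
P = AEαΔT = 450 × 108×10³ × 9.3×10⁻⁶ × 191 = 86.33 kN (compressive).

P ≈ 86.3 kN (compressive)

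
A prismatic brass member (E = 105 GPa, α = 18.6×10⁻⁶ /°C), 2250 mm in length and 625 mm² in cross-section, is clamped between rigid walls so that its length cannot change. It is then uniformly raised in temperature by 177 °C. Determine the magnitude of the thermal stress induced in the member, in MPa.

With length fixed, the mechanical strain must cancel the thermal strain αΔT = 18.6×10⁻⁶ × 177 = 3292.2×10⁻⁶.
Hence σ = E·αΔT = 105×10³ × 3292.2×10⁻⁶ = 345.7 MPa, compressive.

σ ≈ 346 MPa (compressive)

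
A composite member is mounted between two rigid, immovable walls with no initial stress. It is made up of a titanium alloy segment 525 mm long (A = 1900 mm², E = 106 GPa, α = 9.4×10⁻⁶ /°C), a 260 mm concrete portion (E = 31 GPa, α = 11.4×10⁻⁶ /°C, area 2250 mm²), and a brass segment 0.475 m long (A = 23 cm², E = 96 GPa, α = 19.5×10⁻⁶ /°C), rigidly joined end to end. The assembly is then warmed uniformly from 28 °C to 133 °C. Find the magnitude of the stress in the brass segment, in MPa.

With the walls removed the bar would change length by δ_free = Σ αᵢΔT Lᵢ = 9.4×10⁻⁶×105×525 + 11.4×10⁻⁶×105×260 + 19.5×10⁻⁶×105×475 = 1.802 mm.
The walls prevent any net length change, so an axial force P (same in every segment) develops. Compatibility: P · Σ Lᵢ/(AᵢEᵢ) = δ_free.
The series flexibility is Σ Lᵢ/(AᵢEᵢ) = 525/(1900×106×10³) + 260/(2250×31×10³) + 475/(2300×96×10³) = 8.486×10⁻⁶ mm/N.
Hence P = δ_free / Σ(L/AE) = 1.802/8.486×10⁻⁶ = 212.4 kN (compressive).
σ_{brass} = P / A = 212400 / 2300 = 92.33 MPa.

σ ≈ 92.3 MPa (compressive)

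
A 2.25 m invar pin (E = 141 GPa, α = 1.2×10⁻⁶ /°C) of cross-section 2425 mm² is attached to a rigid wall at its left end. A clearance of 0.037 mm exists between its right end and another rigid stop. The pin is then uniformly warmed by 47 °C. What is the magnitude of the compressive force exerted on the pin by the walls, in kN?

Unrestrained expansion: δ_free = αΔT L = 1.2×10⁻⁶ × 47 × 2250 = 0.1269 mm.
This exceeds the 0.037 mm gap, so the wall pushes back. The portion of expansion that must be recovered elastically is δ_free − gap = 0.1269 − 0.037 = 0.0899 mm.
That suppressed elongation corresponds to σ = E·Δ/L = 141×10³ × 0.0899/2250 = 5.634 MPa.
Force on the wall = σA = 5.634 × 2425 mm² = 13.66 kN.

P ≈ 13.7 kN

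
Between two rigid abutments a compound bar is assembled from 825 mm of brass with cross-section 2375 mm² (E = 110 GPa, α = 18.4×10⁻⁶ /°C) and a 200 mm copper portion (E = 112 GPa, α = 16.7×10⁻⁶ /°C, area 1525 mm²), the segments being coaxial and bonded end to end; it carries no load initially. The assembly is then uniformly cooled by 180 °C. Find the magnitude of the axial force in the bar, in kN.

Free thermal contraction of the whole bar: Σ αᵢΔT Lᵢ = 18.4×10⁻⁶×180×825 + 16.7×10⁻⁶×180×200 = 3.334 mm.
The walls prevent any net length change, so an axial force P (same in every segment) develops. Compatibility: P · Σ Lᵢ/(AᵢEᵢ) = δ_free.
The series flexibility is Σ Lᵢ/(AᵢEᵢ) = 825/(2375×110×10³) + 200/(1525×112×10³) = 4.329×10⁻⁶ mm/N.
Hence P = δ_free / Σ(L/AE) = 3.334/4.329×10⁻⁶ = 770.1 kN (tensile).

P ≈ 770 kN (tensile)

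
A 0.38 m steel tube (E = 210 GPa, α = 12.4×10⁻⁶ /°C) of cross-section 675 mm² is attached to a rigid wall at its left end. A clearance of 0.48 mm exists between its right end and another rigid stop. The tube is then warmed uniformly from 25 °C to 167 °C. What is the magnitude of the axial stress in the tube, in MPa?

σ ≈ 105 MPa (compressive)

If the wall were absent the tube would grow by αΔT L = 12.4×10⁻⁶ × 142 × 380 = 0.6691 mm.
The gap closes (δ_free > 0.48 mm) and the wall then resists a further 0.6691 − 0.48 = 0.1891 mm of expansion.
So σ = E(δ_free − g)/L = 210×10³ × 0.1891/380 = 104.5 MPa.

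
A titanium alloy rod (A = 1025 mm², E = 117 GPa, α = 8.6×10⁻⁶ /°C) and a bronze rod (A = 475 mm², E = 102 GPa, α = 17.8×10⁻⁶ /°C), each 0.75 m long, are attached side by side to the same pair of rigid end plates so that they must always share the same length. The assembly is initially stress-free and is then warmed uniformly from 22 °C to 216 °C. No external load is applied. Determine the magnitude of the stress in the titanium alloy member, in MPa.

Both members must finish at the same length. With the larger α, the bronze tends to over-expand; the plates restrain it, putting the bronze in compression and the titanium alloy in tension. With no external load the two internal forces are equal and opposite, magnitude P.
Setting the final lengths equal and cancelling L: (α₁ − α₂)ΔT = P/(A₁E₁) + P/(A₂E₂).
|α₁ − α₂|·ΔT = 9.2×10⁻⁶ × 194 = 0.001785.
1/(A₁E₁) + 1/(A₂E₂) = 1/(1025×117×10³) + 1/(475×102×10³) = 2.898×10⁻⁸ N⁻¹.
P = 0.001785 / 2.898×10⁻⁸ = 61590 N = 61.59 kN.
σ_{titanium alloy} = P/A₁ = 61590/1025 = 60.09 MPa, tensile.

σ ≈ 60.1 MPa (tensile)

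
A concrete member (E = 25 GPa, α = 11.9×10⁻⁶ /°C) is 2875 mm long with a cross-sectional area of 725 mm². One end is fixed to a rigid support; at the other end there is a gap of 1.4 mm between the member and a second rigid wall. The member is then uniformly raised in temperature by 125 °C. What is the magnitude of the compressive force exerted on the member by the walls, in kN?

P ≈ 18.1 kN

Free thermal elongation = αΔT L = 11.9×10⁻⁶ × 125 × 2875 = 4.277 mm.
This exceeds the 1.4 mm gap, so the wall pushes back. The portion of expansion that must be recovered elastically is δ_free − gap = 4.277 − 1.4 = 2.877 mm.
That suppressed elongation corresponds to σ = E·Δ/L = 25×10³ × 2.877/2875 = 25.01 MPa.
P = σA = 25.01 × 725 = 18.13 kN.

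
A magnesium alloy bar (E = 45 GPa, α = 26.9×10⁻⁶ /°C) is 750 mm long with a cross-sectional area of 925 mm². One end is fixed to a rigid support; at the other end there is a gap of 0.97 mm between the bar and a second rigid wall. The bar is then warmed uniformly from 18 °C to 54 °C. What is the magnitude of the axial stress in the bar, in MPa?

Free thermal elongation = αΔT L = 26.9×10⁻⁶ × 36 × 750 = 0.7263 mm.
This is smaller than the 0.97 mm clearance, so the bar expands freely without reaching the stop — the stress is zero.

σ ≈ 0 MPa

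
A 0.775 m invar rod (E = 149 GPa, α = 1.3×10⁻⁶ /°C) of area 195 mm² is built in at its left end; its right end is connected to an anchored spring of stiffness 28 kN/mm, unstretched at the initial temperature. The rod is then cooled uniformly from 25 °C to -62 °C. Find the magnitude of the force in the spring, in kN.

If the spring were absent the rod would shorten by αΔT L = 1.3×10⁻⁶ × 87 × 775 = 0.08765 mm.
Let P be the tensile force in the spring. The rod extends elastically by PL/(AE) and the spring stretches by P/k; together these equal δ_free.
P [ L/(AE) + 1/k ] = δ_free → P [ 775/(195×149×10³) + 1/(28×10³) ] = 0.08765.
P = 0.08765 / 6.239×10⁻⁵ = 1405 N.

P ≈ 1.4 kN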